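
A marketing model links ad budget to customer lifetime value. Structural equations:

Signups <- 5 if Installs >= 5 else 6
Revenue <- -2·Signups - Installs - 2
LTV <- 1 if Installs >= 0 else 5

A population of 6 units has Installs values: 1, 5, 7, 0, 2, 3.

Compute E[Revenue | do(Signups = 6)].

Every unit gets Signups=6 under the intervention. Revenue values become -15, -19, -21, -14, -16, -17; E[Revenue|do(Signups=6)] = -17.

-17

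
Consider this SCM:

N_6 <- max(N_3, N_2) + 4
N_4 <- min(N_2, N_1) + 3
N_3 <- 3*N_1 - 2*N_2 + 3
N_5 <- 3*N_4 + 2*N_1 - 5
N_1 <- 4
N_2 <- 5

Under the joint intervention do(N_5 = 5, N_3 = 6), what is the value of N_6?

The joint intervention fixes N_5 = 5, N_3 = 6, removing each variable's own equation.
N_6 = max(N_3, N_2) + 4  [with N_3=6, N_2=5]  = 10

10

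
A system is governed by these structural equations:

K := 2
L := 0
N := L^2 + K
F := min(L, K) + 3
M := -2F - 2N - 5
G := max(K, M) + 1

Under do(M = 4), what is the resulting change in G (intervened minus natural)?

The intervention breaks the incoming arrows to M: M := -2F - 2N - 5 no longer applies, and M = 4.
G = max(K, M) + 1  [with K=2, M=4]  = 5
Without intervention: N = L^2 + K  [with L=0, K=2]  = 2; F = min(L, K) + 3  [with L=0, K=2]  = 3; M = -2F - 2N - 5  [with F=3, N=2]  = -15; G = max(K, M) + 1  [with K=2, M=-15]  = 3.
Change = 5 − 3 = 2.

2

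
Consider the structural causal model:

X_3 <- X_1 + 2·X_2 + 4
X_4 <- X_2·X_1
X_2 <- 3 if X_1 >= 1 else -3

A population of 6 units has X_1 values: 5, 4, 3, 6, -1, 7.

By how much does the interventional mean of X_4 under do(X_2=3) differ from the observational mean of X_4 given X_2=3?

-3

Every unit gets X_2=3 under the intervention. X_4 values become 15, 12, 9, 18, -3, 21; E[X_4|do(X_2=3)] = 12.
Observing X_2=3 restricts to units where X_2's equation naturally yields 3: X_1 ∈ {5, 4, 3, 6, 7}. In that subpopulation X_4 = 15, 12, 9, 18, 21, mean 15.
Difference = 12 − 15 = -3.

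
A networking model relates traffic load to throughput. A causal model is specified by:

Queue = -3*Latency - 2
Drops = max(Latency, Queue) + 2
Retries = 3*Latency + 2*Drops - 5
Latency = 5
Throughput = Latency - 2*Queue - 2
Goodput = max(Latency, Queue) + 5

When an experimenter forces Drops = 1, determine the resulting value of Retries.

The intervention breaks the incoming arrows to Drops: Drops = max(Latency, Queue) + 2 no longer applies, and Drops = 1.
Retries = 3*Latency + 2*Drops - 5  [with Latency=5, Drops=1]  = 12

12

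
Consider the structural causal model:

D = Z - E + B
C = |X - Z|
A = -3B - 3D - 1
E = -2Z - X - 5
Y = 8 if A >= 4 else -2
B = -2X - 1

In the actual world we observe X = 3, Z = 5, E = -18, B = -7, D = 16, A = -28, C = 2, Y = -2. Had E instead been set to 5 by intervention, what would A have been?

The intervention breaks the incoming arrows to E: E = -2Z - X - 5 no longer applies, and E = 5.
B = -2X - 1  [with X=3]  = -7
D = Z - E + B  [with Z=5, E=5, B=-7]  = -7
A = -3B - 3D - 1  [with B=-7, D=-7]  = 41

41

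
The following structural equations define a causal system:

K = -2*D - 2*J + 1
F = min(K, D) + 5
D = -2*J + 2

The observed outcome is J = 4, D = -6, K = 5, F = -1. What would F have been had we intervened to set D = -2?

Under do(D=-2), the mechanism D = -2*J + 2 is discarded; D is fixed at -2.
K = -2*D - 2*J + 1  [with D=-2, J=4]  = -3
F = min(K, D) + 5  [with K=-3, D=-2]  = 2

2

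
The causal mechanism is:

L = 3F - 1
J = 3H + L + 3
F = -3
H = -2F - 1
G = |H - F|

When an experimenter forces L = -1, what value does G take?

The intervention breaks the incoming arrows to L: L = 3F - 1 no longer applies, and L = -1.
G is not downstream of the intervention, so its value is determined by the original equations.
H = -2F - 1  [with F=-3]  = 5
G = |H - F|  [with H=5, F=-3]  = 8

8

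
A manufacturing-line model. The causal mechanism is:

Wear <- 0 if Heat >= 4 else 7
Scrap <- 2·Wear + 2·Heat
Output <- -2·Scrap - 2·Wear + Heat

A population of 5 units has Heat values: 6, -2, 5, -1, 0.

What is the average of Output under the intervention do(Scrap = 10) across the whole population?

The intervention sets Scrap=10 in all 5 units regardless of Heat. Recomputing Output per unit gives -14, -36, -15, -35, -34; average -26.8.

-26.8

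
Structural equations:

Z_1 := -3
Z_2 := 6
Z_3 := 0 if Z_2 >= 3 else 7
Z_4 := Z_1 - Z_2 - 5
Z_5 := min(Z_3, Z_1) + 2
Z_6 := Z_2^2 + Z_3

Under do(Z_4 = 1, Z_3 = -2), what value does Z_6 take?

34

The joint intervention fixes Z_4 = 1, Z_3 = -2, removing each variable's own equation.
Z_6 = Z_2^2 + Z_3  [with Z_2=6, Z_3=-2]  = 34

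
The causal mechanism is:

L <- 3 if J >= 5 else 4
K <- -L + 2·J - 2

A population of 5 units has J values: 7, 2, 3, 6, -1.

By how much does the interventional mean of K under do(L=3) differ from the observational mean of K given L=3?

-6.2

The intervention sets L=3 in all 5 units regardless of J. Recomputing K per unit gives 9, -1, 1, 7, -7; average 1.8.
Conditioning on L=3 selects the 2 unit(s) with J ∈ {7, 6}. Their K values: 9, 7. Mean = 8.
Difference = 1.8 − 8 = -6.2.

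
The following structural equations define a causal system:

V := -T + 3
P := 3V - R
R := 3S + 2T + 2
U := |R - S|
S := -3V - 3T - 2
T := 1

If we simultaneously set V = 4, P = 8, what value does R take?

-47

The joint intervention fixes V = 4, P = 8, removing each variable's own equation.
S = -3V - 3T - 2  [with V=4, T=1]  = -17
R = 3S + 2T + 2  [with S=-17, T=1]  = -47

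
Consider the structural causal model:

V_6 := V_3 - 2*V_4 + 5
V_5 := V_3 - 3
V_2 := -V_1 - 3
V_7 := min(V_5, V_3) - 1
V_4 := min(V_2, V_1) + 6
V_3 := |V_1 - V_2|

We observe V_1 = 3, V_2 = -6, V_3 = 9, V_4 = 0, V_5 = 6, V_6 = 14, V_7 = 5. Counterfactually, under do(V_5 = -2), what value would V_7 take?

Under do(V_5=-2), the mechanism V_5 := V_3 - 3 is discarded; V_5 is fixed at -2.
V_2 = -V_1 - 3  [with V_1=3]  = -6
V_3 = |V_1 - V_2|  [with V_1=3, V_2=-6]  = 9
V_7 = min(V_5, V_3) - 1  [with V_5=-2, V_3=9]  = -3

-3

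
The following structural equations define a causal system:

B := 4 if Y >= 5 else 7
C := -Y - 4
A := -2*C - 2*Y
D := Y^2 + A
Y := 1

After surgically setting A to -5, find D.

-4

The intervention breaks the incoming arrows to A: A := -2*C - 2*Y no longer applies, and A = -5.
D = Y^2 + A  [with Y=1, A=-5]  = -4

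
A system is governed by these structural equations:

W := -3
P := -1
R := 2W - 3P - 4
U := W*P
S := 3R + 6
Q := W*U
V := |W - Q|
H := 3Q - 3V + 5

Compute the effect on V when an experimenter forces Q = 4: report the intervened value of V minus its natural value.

1

Intervening sets Q = 4 and removes its equation (Q := W*U).
V = |W - Q|  [with W=-3, Q=4]  = 7
Without intervention: U = W*P  [with W=-3, P=-1]  = 3; Q = W*U  [with W=-3, U=3]  = -9; V = |W - Q|  [with W=-3, Q=-9]  = 6.
Change = 7 − 6 = 1.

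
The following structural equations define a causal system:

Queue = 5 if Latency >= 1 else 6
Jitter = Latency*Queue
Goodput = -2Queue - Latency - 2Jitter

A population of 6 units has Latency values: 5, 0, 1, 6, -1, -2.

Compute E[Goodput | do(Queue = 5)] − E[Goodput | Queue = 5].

Under do(Queue=5), Queue's equation is replaced by Queue=5 for every unit. Per-unit Goodput: -65, -10, -21, -76, 1, 12. Mean = -26.5.
E[Goodput|Queue=5] averages over only the 3 units with Queue=5 (Latency = 5, 1, 6): Goodput = -65, -21, -76, mean -54.
Difference = -26.5 − (-54) = 27.5.

27.5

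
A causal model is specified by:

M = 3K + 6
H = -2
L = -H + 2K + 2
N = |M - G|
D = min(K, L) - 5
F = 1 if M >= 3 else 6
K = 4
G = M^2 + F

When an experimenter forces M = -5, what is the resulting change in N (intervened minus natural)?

-271

The intervention breaks the incoming arrows to M: M = 3K + 6 no longer applies, and M = -5.
F = 1 if M >= 3 else 6  [with M=-5]  = 6
G = M^2 + F  [with M=-5, F=6]  = 31
N = |M - G|  [with M=-5, G=31]  = 36
Without intervention: M = 3K + 6  [with K=4]  = 18; F = 1 if M >= 3 else 6  [with M=18]  = 1; G = M^2 + F  [with M=18, F=1]  = 325; N = |M - G|  [with M=18, G=325]  = 307.
Change = 36 − 307 = -271.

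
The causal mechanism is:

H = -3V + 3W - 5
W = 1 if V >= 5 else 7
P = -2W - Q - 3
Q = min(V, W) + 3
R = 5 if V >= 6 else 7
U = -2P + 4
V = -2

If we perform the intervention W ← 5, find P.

-14

do(W=5) replaces the equation W = 1 if V >= 5 else 7 with the constant W = 5.
Q = min(V, W) + 3  [with V=-2, W=5]  = 1
P = -2W - Q - 3  [with W=5, Q=1]  = -14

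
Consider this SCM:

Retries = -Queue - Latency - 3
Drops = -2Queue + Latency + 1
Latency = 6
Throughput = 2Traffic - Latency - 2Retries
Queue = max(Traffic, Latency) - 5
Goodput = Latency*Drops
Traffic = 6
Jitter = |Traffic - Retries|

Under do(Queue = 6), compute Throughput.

The intervention breaks the incoming arrows to Queue: Queue = max(Traffic, Latency) - 5 no longer applies, and Queue = 6.
Retries = -Queue - Latency - 3  [with Queue=6, Latency=6]  = -15
Throughput = 2Traffic - Latency - 2Retries  [with Traffic=6, Latency=6, Retries=-15]  = 36

36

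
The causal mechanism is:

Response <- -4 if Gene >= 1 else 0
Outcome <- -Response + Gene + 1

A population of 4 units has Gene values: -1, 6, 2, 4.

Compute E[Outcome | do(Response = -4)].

Every unit gets Response=-4 under the intervention. Outcome values become 4, 11, 7, 9; E[Outcome|do(Response=-4)] = 7.75.

7.75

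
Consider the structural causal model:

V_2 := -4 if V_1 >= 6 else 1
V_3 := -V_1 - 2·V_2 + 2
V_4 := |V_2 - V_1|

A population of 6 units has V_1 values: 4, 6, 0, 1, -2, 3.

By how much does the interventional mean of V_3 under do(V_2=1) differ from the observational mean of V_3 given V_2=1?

-0.8

Under do(V_2=1), V_2's equation is replaced by V_2=1 for every unit. Per-unit V_3: -4, -6, 0, -1, 2, -3. Mean = -2.
Conditioning on V_2=1 selects the 5 unit(s) with V_1 ∈ {4, 0, 1, -2, 3}. Their V_3 values: -4, 0, -1, 2, -3. Mean = -1.2.
Difference = -2 − (-1.2) = -0.8.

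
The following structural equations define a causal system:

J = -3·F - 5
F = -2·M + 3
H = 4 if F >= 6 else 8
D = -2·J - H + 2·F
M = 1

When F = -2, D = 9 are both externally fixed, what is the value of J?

The joint intervention fixes F = -2, D = 9, removing each variable's own equation.
J = -3·F - 5  [with F=-2]  = 1

1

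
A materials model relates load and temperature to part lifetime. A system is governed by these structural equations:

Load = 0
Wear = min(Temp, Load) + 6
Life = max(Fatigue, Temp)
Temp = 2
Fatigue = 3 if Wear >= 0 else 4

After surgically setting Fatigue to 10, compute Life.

Intervening sets Fatigue = 10 and removes its equation (Fatigue = 3 if Wear >= 0 else 4).
Life = max(Fatigue, Temp)  [with Fatigue=10, Temp=2]  = 10

10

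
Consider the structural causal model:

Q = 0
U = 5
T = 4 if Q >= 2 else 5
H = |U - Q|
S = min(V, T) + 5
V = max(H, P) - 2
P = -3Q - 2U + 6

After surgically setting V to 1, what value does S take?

6

Intervening sets V = 1 and removes its equation (V = max(H, P) - 2).
T = 4 if Q >= 2 else 5  [with Q=0]  = 5
S = min(V, T) + 5  [with V=1, T=5]  = 6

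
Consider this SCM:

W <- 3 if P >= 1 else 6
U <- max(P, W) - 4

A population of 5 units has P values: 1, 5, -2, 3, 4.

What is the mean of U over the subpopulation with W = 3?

-0.25

Observing W=3 restricts to units where W's equation naturally yields 3: P ∈ {1, 5, 3, 4}. In that subpopulation U = -1, 1, -1, 0, mean -0.25.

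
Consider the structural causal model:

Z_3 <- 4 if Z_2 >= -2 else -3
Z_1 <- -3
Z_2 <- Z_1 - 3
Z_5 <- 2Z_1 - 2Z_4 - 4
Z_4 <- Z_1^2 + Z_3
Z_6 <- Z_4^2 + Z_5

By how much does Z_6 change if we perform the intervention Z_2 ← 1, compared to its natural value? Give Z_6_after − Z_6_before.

Under do(Z_2=1), the mechanism Z_2 <- Z_1 - 3 is discarded; Z_2 is fixed at 1.
Z_3 = 4 if Z_2 >= -2 else -3  [with Z_2=1]  = 4
Z_4 = Z_1^2 + Z_3  [with Z_1=-3, Z_3=4]  = 13
Z_5 = 2Z_1 - 2Z_4 - 4  [with Z_1=-3, Z_4=13]  = -36
Z_6 = Z_4^2 + Z_5  [with Z_4=13, Z_5=-36]  = 133
Without intervention: Z_2 = Z_1 - 3  [with Z_1=-3]  = -6; Z_3 = 4 if Z_2 >= -2 else -3  [with Z_2=-6]  = -3; Z_4 = Z_1^2 + Z_3  [with Z_1=-3, Z_3=-3]  = 6; Z_5 = 2Z_1 - 2Z_4 - 4  [with Z_1=-3, Z_4=6]  = -22; Z_6 = Z_4^2 + Z_5  [with Z_4=6, Z_5=-22]  = 14.
Change = 133 − 14 = 119.

119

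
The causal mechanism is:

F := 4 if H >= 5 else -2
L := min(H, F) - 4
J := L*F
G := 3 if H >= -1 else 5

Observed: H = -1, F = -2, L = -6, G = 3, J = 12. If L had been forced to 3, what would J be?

-6

do(L=3) replaces the equation L := min(H, F) - 4 with the constant L = 3.
F = 4 if H >= 5 else -2  [with H=-1]  = -2
J = L*F  [with L=3, F=-2]  = -6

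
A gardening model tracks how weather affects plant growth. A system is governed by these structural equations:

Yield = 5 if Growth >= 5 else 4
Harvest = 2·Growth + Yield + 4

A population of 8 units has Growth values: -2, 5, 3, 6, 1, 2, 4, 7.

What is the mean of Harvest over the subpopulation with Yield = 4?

Observing Yield=4 restricts to units where Yield's equation naturally yields 4: Growth ∈ {-2, 3, 1, 2, 4}. In that subpopulation Harvest = 4, 14, 10, 12, 16, mean 11.2.

11.2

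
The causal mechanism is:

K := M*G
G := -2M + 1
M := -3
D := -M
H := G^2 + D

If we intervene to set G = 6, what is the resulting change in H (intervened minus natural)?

-13

Under do(G=6), the mechanism G := -2M + 1 is discarded; G is fixed at 6.
D = -M  [with M=-3]  = 3
H = G^2 + D  [with G=6, D=3]  = 39
Without intervention: G = -2M + 1  [with M=-3]  = 7; D = -M  [with M=-3]  = 3; H = G^2 + D  [with G=7, D=3]  = 52.
Change = 39 − 52 = -13.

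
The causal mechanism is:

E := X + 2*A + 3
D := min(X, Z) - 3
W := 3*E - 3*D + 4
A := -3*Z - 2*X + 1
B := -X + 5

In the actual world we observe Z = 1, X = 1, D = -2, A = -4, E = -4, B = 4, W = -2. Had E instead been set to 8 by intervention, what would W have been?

Under do(E=8), the mechanism E := X + 2*A + 3 is discarded; E is fixed at 8.
D = min(X, Z) - 3  [with X=1, Z=1]  = -2
W = 3*E - 3*D + 4  [with E=8, D=-2]  = 34

34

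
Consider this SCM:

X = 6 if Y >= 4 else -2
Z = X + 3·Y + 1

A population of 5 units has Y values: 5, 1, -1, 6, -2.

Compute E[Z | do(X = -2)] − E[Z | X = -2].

The intervention sets X=-2 in all 5 units regardless of Y. Recomputing Z per unit gives 14, 2, -4, 17, -7; average 4.4.
E[Z|X=-2] averages over only the 3 units with X=-2 (Y = 1, -1, -2): Z = 2, -4, -7, mean -3.
Difference = 4.4 − (-3) = 7.4.

7.4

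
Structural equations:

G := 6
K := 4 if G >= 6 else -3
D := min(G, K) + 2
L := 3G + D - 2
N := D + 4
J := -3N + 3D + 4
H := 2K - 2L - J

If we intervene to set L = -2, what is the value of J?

Under do(L=-2), the mechanism L := 3G + D - 2 is discarded; L is fixed at -2.
Since J is not a descendant of the intervened variable, it is unaffected.
K = 4 if G >= 6 else -3  [with G=6]  = 4
D = min(G, K) + 2  [with G=6, K=4]  = 6
N = D + 4  [with D=6]  = 10
J = -3N + 3D + 4  [with N=10, D=6]  = -8

-8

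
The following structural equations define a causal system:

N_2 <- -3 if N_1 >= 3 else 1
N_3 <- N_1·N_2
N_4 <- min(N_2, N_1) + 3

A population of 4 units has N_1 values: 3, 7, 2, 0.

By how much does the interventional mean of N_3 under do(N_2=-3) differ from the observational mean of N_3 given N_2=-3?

Every unit gets N_2=-3 under the intervention. N_3 values become -9, -21, -6, 0; E[N_3|do(N_2=-3)] = -9.
E[N_3|N_2=-3] averages over only the 2 units with N_2=-3 (N_1 = 3, 7): N_3 = -9, -21, mean -15.
Difference = -9 − (-15) = 6.

6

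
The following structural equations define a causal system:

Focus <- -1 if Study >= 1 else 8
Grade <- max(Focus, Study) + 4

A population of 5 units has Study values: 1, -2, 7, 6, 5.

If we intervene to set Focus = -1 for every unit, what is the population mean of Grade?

7.6

The intervention sets Focus=-1 in all 5 units regardless of Study. Recomputing Grade per unit gives 5, 3, 11, 10, 9; average 7.6.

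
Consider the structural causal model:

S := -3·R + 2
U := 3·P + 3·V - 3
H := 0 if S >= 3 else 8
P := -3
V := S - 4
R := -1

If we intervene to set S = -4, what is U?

The intervention breaks the incoming arrows to S: S := -3·R + 2 no longer applies, and S = -4.
V = S - 4  [with S=-4]  = -8
U = 3·P + 3·V - 3  [with P=-3, V=-8]  = -36

-36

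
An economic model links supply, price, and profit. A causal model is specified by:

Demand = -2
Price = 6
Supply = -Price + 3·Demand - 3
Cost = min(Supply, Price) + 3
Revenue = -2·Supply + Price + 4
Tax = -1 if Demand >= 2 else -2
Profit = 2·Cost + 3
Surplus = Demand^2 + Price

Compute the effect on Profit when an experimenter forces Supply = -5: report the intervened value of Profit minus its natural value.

20

The intervention breaks the incoming arrows to Supply: Supply = -Price + 3·Demand - 3 no longer applies, and Supply = -5.
Cost = min(Supply, Price) + 3  [with Supply=-5, Price=6]  = -2
Profit = 2·Cost + 3  [with Cost=-2]  = -1
Without intervention: Supply = -Price + 3·Demand - 3  [with Price=6, Demand=-2]  = -15; Cost = min(Supply, Price) + 3  [with Supply=-15, Price=6]  = -12; Profit = 2·Cost + 3  [with Cost=-12]  = -21.
Change = -1 − (-21) = 20.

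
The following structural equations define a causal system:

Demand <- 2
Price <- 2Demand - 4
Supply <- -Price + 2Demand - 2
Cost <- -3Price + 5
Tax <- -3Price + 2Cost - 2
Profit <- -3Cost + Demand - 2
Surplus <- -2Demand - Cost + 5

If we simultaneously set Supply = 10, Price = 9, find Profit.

Setting Supply = 10, Price = 9 by intervention discards those variables' equations.
Cost = -3Price + 5  [with Price=9]  = -22
Profit = -3Cost + Demand - 2  [with Cost=-22, Demand=2]  = 66

66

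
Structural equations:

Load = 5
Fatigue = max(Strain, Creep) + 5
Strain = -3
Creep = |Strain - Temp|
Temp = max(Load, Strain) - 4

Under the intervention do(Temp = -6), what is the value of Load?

Under do(Temp=-6), the mechanism Temp = max(Load, Strain) - 4 is discarded; Temp is fixed at -6.
Load is not downstream of the intervention, so its value is determined by the original equations.

5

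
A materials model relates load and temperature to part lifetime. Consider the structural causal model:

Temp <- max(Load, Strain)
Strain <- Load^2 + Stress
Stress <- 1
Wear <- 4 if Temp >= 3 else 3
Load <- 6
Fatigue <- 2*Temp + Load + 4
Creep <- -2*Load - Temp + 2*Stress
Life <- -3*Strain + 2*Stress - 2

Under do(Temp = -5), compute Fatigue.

0

The intervention breaks the incoming arrows to Temp: Temp <- max(Load, Strain) no longer applies, and Temp = -5.
Fatigue = 2*Temp + Load + 4  [with Temp=-5, Load=6]  = 0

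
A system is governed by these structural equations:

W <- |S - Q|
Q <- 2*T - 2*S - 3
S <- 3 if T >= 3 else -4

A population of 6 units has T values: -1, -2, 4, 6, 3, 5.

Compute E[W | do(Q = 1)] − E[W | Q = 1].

-0.5

do(Q=1) breaks Q's dependence on T. With Q=1 fixed, W across the units is 5, 5, 2, 2, 2, 2, mean 3.
Conditioning on Q=1 selects the 2 unit(s) with T ∈ {-2, 5}. Their W values: 5, 2. Mean = 3.5.
Difference = 3 − 3.5 = -0.5.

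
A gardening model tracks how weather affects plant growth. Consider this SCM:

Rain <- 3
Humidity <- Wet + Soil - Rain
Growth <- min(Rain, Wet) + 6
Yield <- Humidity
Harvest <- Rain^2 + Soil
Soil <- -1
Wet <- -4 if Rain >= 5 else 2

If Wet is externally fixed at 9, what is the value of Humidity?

5

do(Wet=9) replaces the equation Wet <- -4 if Rain >= 5 else 2 with the constant Wet = 9.
Humidity = Wet + Soil - Rain  [with Wet=9, Soil=-1, Rain=3]  = 5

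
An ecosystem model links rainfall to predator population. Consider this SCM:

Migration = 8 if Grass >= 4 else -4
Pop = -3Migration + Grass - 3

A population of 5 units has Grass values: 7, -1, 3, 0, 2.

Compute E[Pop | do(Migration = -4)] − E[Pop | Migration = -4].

Under do(Migration=-4), Migration's equation is replaced by Migration=-4 for every unit. Per-unit Pop: 16, 8, 12, 9, 11. Mean = 11.2.
Observing Migration=-4 restricts to units where Migration's equation naturally yields -4: Grass ∈ {-1, 3, 0, 2}. In that subpopulation Pop = 8, 12, 9, 11, mean 10.
Difference = 11.2 − 10 = 1.2.

1.2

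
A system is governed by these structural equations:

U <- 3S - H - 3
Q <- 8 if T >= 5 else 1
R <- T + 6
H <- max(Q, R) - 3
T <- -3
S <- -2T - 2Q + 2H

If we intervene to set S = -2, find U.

-9

The intervention breaks the incoming arrows to S: S <- -2T - 2Q + 2H no longer applies, and S = -2.
R = T + 6  [with T=-3]  = 3
Q = 8 if T >= 5 else 1  [with T=-3]  = 1
H = max(Q, R) - 3  [with Q=1, R=3]  = 0
U = 3S - H - 3  [with S=-2, H=0]  = -9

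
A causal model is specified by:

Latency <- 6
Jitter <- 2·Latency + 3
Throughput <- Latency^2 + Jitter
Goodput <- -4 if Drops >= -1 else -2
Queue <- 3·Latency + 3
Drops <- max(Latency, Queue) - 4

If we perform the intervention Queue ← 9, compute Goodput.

-4

Under do(Queue=9), the mechanism Queue <- 3·Latency + 3 is discarded; Queue is fixed at 9.
Drops = max(Latency, Queue) - 4  [with Latency=6, Queue=9]  = 5
Goodput = -4 if Drops >= -1 else -2  [with Drops=5]  = -4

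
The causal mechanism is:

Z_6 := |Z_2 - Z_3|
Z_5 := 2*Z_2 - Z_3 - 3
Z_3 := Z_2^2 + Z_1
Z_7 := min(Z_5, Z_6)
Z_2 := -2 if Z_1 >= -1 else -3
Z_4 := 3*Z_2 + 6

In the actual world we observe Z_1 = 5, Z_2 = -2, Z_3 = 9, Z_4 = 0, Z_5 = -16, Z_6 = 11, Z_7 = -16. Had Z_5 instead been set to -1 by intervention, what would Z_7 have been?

Under do(Z_5=-1), the mechanism Z_5 := 2*Z_2 - Z_3 - 3 is discarded; Z_5 is fixed at -1.
Z_2 = -2 if Z_1 >= -1 else -3  [with Z_1=5]  = -2
Z_3 = Z_2^2 + Z_1  [with Z_2=-2, Z_1=5]  = 9
Z_6 = |Z_2 - Z_3|  [with Z_2=-2, Z_3=9]  = 11
Z_7 = min(Z_5, Z_6)  [with Z_5=-1, Z_6=11]  = -1

-1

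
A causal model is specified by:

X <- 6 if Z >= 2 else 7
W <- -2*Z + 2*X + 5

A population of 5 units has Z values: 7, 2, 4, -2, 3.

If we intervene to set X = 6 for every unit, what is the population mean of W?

The intervention sets X=6 in all 5 units regardless of Z. Recomputing W per unit gives 3, 13, 9, 21, 11; average 11.4.

11.4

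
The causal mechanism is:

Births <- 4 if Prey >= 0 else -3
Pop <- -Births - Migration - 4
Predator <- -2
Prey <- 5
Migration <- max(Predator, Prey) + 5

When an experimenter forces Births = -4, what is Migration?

10

The intervention breaks the incoming arrows to Births: Births <- 4 if Prey >= 0 else -3 no longer applies, and Births = -4.
Migration is not downstream of the intervention, so its value is determined by the original equations.
Migration = max(Predator, Prey) + 5  [with Predator=-2, Prey=5]  = 10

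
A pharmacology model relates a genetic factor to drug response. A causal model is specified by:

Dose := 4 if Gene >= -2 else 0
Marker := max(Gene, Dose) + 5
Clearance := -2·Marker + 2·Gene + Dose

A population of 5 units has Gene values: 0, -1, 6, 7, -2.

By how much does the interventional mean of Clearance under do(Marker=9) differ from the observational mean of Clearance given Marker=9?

do(Marker=9) breaks Marker's dependence on Gene. With Marker=9 fixed, Clearance across the units is -14, -16, -2, 0, -18, mean -10.
Conditioning on Marker=9 selects the 3 unit(s) with Gene ∈ {0, -1, -2}. Their Clearance values: -14, -16, -18. Mean = -16.
Difference = -10 − (-16) = 6.

6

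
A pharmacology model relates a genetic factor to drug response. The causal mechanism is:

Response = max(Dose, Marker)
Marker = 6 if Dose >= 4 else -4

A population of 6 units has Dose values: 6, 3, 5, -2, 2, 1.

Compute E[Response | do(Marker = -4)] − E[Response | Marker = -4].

1.5

The intervention sets Marker=-4 in all 6 units regardless of Dose. Recomputing Response per unit gives 6, 3, 5, -2, 2, 1; average 2.5.
Conditioning on Marker=-4 selects the 4 unit(s) with Dose ∈ {3, -2, 2, 1}. Their Response values: 3, -2, 2, 1. Mean = 1.
Difference = 2.5 − 1 = 1.5.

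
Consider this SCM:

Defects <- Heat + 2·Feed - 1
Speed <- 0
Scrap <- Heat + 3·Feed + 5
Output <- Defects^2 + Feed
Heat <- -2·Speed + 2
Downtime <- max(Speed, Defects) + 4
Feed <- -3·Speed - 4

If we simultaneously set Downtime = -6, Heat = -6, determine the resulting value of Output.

221

Setting Downtime = -6, Heat = -6 by intervention discards those variables' equations.
Feed = -3·Speed - 4  [with Speed=0]  = -4
Defects = Heat + 2·Feed - 1  [with Heat=-6, Feed=-4]  = -15
Output = Defects^2 + Feed  [with Defects=-15, Feed=-4]  = 221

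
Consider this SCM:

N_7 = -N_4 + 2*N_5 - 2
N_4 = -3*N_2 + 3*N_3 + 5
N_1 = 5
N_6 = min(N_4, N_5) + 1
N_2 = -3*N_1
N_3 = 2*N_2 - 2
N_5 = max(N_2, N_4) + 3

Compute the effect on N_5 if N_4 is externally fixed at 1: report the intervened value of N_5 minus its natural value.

16

Intervening sets N_4 = 1 and removes its equation (N_4 = -3*N_2 + 3*N_3 + 5).
N_2 = -3*N_1  [with N_1=5]  = -15
N_5 = max(N_2, N_4) + 3  [with N_2=-15, N_4=1]  = 4
Without intervention: N_2 = -3*N_1  [with N_1=5]  = -15; N_3 = 2*N_2 - 2  [with N_2=-15]  = -32; N_4 = -3*N_2 + 3*N_3 + 5  [with N_2=-15, N_3=-32]  = -46; N_5 = max(N_2, N_4) + 3  [with N_2=-15, N_4=-46]  = -12.
Change = 4 − (-12) = 16.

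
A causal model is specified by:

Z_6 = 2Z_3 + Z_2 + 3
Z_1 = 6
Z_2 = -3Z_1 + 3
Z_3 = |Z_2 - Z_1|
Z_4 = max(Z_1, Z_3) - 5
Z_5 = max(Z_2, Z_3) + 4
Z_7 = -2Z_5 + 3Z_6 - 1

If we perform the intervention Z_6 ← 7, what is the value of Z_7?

-30

Intervening sets Z_6 = 7 and removes its equation (Z_6 = 2Z_3 + Z_2 + 3).
Z_2 = -3Z_1 + 3  [with Z_1=6]  = -15
Z_3 = |Z_2 - Z_1|  [with Z_2=-15, Z_1=6]  = 21
Z_5 = max(Z_2, Z_3) + 4  [with Z_2=-15, Z_3=21]  = 25
Z_7 = -2Z_5 + 3Z_6 - 1  [with Z_5=25, Z_6=7]  = -30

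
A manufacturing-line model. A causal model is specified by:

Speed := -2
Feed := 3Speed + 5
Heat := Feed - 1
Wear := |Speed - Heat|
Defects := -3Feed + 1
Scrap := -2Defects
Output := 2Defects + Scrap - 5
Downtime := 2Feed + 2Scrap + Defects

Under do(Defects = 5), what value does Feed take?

-1

Under do(Defects=5), the mechanism Defects := -3Feed + 1 is discarded; Defects is fixed at 5.
No directed path runs from Defects to Feed, so Feed keeps its natural value.
Feed = 3Speed + 5  [with Speed=-2]  = -1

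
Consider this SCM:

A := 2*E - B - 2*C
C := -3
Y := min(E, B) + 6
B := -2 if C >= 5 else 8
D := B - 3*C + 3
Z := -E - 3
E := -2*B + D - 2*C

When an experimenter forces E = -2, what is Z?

Intervening sets E = -2 and removes its equation (E := -2*B + D - 2*C).
Z = -E - 3  [with E=-2]  = -1

-1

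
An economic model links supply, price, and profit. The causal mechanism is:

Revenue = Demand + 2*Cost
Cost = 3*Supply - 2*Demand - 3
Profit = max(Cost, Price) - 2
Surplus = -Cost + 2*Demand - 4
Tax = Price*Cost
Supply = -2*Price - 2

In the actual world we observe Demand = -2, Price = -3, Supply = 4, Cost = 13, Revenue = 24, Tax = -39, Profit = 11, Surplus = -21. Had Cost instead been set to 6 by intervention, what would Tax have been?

-18

Under do(Cost=6), the mechanism Cost = 3*Supply - 2*Demand - 3 is discarded; Cost is fixed at 6.
Tax = Price*Cost  [with Price=-3, Cost=6]  = -18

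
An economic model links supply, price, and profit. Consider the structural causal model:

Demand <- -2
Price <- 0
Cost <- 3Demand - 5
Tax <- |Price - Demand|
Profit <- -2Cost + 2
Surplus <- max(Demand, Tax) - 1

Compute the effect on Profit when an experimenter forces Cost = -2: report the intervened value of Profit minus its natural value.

-18

do(Cost=-2) replaces the equation Cost <- 3Demand - 5 with the constant Cost = -2.
Profit = -2Cost + 2  [with Cost=-2]  = 6
Without intervention: Cost = 3Demand - 5  [with Demand=-2]  = -11; Profit = -2Cost + 2  [with Cost=-11]  = 24.
Change = 6 − 24 = -18.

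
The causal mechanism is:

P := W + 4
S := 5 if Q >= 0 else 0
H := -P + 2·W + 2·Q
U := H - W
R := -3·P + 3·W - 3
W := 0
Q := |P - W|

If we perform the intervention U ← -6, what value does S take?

5

Under do(U=-6), the mechanism U := H - W is discarded; U is fixed at -6.
Since S is not a descendant of the intervened variable, it is unaffected.
P = W + 4  [with W=0]  = 4
Q = |P - W|  [with P=4, W=0]  = 4
S = 5 if Q >= 0 else 0  [with Q=4]  = 5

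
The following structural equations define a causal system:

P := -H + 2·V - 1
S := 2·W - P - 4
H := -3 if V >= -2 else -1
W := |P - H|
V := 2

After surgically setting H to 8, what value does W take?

13

Under do(H=8), the mechanism H := -3 if V >= -2 else -1 is discarded; H is fixed at 8.
P = -H + 2·V - 1  [with H=8, V=2]  = -5
W = |P - H|  [with P=-5, H=8]  = 13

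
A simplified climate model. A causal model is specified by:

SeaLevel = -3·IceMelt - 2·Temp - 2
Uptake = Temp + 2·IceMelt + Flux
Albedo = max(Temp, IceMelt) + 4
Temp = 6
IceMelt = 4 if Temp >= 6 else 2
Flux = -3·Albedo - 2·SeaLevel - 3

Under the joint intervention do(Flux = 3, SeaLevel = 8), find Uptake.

Setting Flux = 3, SeaLevel = 8 by intervention discards those variables' equations.
IceMelt = 4 if Temp >= 6 else 2  [with Temp=6]  = 4
Uptake = Temp + 2·IceMelt + Flux  [with Temp=6, IceMelt=4, Flux=3]  = 17

17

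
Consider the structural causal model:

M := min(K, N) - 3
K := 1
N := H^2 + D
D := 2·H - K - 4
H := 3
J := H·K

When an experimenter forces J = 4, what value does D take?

1

do(J=4) replaces the equation J := H·K with the constant J = 4.
D is not downstream of the intervention, so its value is determined by the original equations.
D = 2·H - K - 4  [with H=3, K=1]  = 1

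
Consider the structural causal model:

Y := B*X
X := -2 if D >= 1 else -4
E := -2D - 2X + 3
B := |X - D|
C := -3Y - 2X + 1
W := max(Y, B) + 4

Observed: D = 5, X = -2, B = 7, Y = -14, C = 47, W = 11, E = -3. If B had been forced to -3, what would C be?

-13

do(B=-3) replaces the equation B := |X - D| with the constant B = -3.
X = -2 if D >= 1 else -4  [with D=5]  = -2
Y = B*X  [with B=-3, X=-2]  = 6
C = -3Y - 2X + 1  [with Y=6, X=-2]  = -13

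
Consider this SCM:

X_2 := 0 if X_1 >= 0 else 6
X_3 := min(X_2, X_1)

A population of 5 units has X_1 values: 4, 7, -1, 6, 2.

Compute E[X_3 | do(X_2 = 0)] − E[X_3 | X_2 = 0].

-0.2

Under do(X_2=0), X_2's equation is replaced by X_2=0 for every unit. Per-unit X_3: 0, 0, -1, 0, 0. Mean = -0.2.
E[X_3|X_2=0] averages over only the 4 units with X_2=0 (X_1 = 4, 7, 6, 2): X_3 = 0, 0, 0, 0, mean 0.
Difference = -0.2 − 0 = -0.2.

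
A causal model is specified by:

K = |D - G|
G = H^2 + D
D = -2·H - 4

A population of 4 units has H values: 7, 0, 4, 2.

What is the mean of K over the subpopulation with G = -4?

E[K|G=-4] averages over only the 2 units with G=-4 (H = 0, 2): K = 0, 4, mean 2.

2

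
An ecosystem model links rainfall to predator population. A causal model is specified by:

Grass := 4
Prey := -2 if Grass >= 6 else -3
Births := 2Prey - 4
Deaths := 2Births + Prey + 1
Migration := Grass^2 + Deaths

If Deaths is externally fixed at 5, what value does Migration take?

21

Intervening sets Deaths = 5 and removes its equation (Deaths := 2Births + Prey + 1).
Migration = Grass^2 + Deaths  [with Grass=4, Deaths=5]  = 21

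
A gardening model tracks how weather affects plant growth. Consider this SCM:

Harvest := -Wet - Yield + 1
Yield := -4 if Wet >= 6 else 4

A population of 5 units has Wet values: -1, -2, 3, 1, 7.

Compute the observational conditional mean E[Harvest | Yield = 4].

-3.25

Observing Yield=4 restricts to units where Yield's equation naturally yields 4: Wet ∈ {-1, -2, 3, 1}. In that subpopulation Harvest = -2, -1, -6, -4, mean -3.25.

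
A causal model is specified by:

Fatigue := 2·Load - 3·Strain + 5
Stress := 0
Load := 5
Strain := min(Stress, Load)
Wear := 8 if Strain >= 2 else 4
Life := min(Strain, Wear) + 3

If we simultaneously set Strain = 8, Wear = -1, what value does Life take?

Setting Strain = 8, Wear = -1 by intervention discards those variables' equations.
Life = min(Strain, Wear) + 3  [with Strain=8, Wear=-1]  = 2

2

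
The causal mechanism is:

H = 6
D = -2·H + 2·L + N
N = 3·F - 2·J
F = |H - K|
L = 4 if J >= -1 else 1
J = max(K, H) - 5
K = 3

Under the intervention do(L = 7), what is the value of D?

The intervention breaks the incoming arrows to L: L = 4 if J >= -1 else 1 no longer applies, and L = 7.
J = max(K, H) - 5  [with K=3, H=6]  = 1
F = |H - K|  [with H=6, K=3]  = 3
N = 3·F - 2·J  [with F=3, J=1]  = 7
D = -2·H + 2·L + N  [with H=6, L=7, N=7]  = 9

9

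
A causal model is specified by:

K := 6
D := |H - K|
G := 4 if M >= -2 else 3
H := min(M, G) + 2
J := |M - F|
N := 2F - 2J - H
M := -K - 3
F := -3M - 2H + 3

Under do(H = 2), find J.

Under do(H=2), the mechanism H := min(M, G) + 2 is discarded; H is fixed at 2.
M = -K - 3  [with K=6]  = -9
F = -3M - 2H + 3  [with M=-9, H=2]  = 26
J = |M - F|  [with M=-9, F=26]  = 35

35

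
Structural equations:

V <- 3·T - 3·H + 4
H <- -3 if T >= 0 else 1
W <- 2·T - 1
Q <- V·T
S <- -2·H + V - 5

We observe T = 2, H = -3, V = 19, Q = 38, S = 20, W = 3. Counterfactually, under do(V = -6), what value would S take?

-5

do(V=-6) replaces the equation V <- 3·T - 3·H + 4 with the constant V = -6.
H = -3 if T >= 0 else 1  [with T=2]  = -3
S = -2·H + V - 5  [with H=-3, V=-6]  = -5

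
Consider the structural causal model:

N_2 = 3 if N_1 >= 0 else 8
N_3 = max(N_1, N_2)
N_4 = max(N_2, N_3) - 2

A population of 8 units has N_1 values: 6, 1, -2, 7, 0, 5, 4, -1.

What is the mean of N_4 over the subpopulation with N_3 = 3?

Conditioning on N_3=3 selects the 2 unit(s) with N_1 ∈ {1, 0}. Their N_4 values: 1, 1. Mean = 1.

1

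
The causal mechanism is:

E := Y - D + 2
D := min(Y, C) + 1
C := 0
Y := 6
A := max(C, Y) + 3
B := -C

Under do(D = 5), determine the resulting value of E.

The intervention breaks the incoming arrows to D: D := min(Y, C) + 1 no longer applies, and D = 5.
E = Y - D + 2  [with Y=6, D=5]  = 3

3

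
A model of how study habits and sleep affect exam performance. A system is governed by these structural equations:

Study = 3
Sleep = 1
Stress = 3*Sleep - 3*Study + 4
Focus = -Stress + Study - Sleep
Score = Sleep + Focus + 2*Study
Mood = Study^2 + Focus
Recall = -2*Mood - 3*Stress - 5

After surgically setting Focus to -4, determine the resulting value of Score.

3

Intervening sets Focus = -4 and removes its equation (Focus = -Stress + Study - Sleep).
Score = Sleep + Focus + 2*Study  [with Sleep=1, Focus=-4, Study=3]  = 3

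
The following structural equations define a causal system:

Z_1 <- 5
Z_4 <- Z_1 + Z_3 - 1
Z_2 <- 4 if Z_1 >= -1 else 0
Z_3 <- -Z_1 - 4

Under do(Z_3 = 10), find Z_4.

The intervention breaks the incoming arrows to Z_3: Z_3 <- -Z_1 - 4 no longer applies, and Z_3 = 10.
Z_4 = Z_1 + Z_3 - 1  [with Z_1=5, Z_3=10]  = 14

14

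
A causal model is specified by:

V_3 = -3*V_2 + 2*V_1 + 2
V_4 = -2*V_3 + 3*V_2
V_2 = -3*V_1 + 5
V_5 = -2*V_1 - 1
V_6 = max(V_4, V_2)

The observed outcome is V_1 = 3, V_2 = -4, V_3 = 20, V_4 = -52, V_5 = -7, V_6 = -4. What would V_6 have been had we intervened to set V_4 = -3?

Under do(V_4=-3), the mechanism V_4 = -2*V_3 + 3*V_2 is discarded; V_4 is fixed at -3.
V_2 = -3*V_1 + 5  [with V_1=3]  = -4
V_6 = max(V_4, V_2)  [with V_4=-3, V_2=-4]  = -3

-3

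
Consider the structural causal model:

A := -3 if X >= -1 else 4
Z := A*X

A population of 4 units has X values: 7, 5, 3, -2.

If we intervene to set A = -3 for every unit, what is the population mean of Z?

-9.75

The intervention sets A=-3 in all 4 units regardless of X. Recomputing Z per unit gives -21, -15, -9, 6; average -9.75.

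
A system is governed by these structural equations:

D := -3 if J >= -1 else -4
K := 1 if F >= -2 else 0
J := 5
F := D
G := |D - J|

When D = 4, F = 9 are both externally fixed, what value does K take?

1

Setting D = 4, F = 9 by intervention discards those variables' equations.
K = 1 if F >= -2 else 0  [with F=9]  = 1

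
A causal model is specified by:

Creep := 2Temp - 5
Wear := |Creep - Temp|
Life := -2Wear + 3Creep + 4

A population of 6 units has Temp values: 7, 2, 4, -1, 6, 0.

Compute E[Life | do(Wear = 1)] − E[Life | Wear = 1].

-12

The intervention sets Wear=1 in all 6 units regardless of Temp. Recomputing Life per unit gives 29, -1, 11, -19, 23, -13; average 5.
Observing Wear=1 restricts to units where Wear's equation naturally yields 1: Temp ∈ {4, 6}. In that subpopulation Life = 11, 23, mean 17.
Difference = 5 − 17 = -12.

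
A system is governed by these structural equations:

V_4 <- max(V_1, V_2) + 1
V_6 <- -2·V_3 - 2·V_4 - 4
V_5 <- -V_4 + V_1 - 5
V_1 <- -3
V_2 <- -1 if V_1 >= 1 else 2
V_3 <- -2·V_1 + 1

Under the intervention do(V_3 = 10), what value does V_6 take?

-30

The intervention breaks the incoming arrows to V_3: V_3 <- -2·V_1 + 1 no longer applies, and V_3 = 10.
V_2 = -1 if V_1 >= 1 else 2  [with V_1=-3]  = 2
V_4 = max(V_1, V_2) + 1  [with V_1=-3, V_2=2]  = 3
V_6 = -2·V_3 - 2·V_4 - 4  [with V_3=10, V_4=3]  = -30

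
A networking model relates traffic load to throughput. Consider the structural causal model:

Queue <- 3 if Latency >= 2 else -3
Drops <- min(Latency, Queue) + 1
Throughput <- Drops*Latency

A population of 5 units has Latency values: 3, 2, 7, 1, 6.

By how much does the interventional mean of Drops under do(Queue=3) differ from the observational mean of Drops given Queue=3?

-0.35

The intervention sets Queue=3 in all 5 units regardless of Latency. Recomputing Drops per unit gives 4, 3, 4, 2, 4; average 3.4.
Observing Queue=3 restricts to units where Queue's equation naturally yields 3: Latency ∈ {3, 2, 7, 6}. In that subpopulation Drops = 4, 3, 4, 4, mean 3.75.
Difference = 3.4 − 3.75 = -0.35.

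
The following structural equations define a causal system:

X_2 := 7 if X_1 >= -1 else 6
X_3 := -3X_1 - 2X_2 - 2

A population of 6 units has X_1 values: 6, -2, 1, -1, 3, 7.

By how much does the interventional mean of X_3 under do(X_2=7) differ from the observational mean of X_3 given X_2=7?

2.6

do(X_2=7) breaks X_2's dependence on X_1. With X_2=7 fixed, X_3 across the units is -34, -10, -19, -13, -25, -37, mean -23.
Observing X_2=7 restricts to units where X_2's equation naturally yields 7: X_1 ∈ {6, 1, -1, 3, 7}. In that subpopulation X_3 = -34, -19, -13, -25, -37, mean -25.6.
Difference = -23 − (-25.6) = 2.6.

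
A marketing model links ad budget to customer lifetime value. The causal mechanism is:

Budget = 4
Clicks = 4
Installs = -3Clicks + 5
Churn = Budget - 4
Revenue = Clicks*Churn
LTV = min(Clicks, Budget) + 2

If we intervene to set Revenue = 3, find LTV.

6

The intervention breaks the incoming arrows to Revenue: Revenue = Clicks*Churn no longer applies, and Revenue = 3.
Since LTV is not a descendant of the intervened variable, it is unaffected.
LTV = min(Clicks, Budget) + 2  [with Clicks=4, Budget=4]  = 6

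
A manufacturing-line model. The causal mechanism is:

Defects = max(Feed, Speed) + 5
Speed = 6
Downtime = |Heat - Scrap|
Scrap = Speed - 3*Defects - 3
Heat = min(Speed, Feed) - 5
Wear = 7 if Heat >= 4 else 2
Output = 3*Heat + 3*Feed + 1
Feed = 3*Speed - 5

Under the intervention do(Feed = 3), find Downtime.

do(Feed=3) replaces the equation Feed = 3*Speed - 5 with the constant Feed = 3.
Heat = min(Speed, Feed) - 5  [with Speed=6, Feed=3]  = -2
Defects = max(Feed, Speed) + 5  [with Feed=3, Speed=6]  = 11
Scrap = Speed - 3*Defects - 3  [with Speed=6, Defects=11]  = -30
Downtime = |Heat - Scrap|  [with Heat=-2, Scrap=-30]  = 28

28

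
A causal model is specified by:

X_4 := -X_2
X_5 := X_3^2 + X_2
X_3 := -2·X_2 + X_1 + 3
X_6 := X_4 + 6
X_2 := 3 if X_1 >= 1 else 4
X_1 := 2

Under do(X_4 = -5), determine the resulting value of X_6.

1

Under do(X_4=-5), the mechanism X_4 := -X_2 is discarded; X_4 is fixed at -5.
X_6 = X_4 + 6  [with X_4=-5]  = 1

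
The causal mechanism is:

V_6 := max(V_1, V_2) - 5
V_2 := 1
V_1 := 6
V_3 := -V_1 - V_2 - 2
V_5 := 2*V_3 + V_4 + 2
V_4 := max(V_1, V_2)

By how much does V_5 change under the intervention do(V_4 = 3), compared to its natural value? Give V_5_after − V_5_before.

-3

Intervening sets V_4 = 3 and removes its equation (V_4 := max(V_1, V_2)).
V_3 = -V_1 - V_2 - 2  [with V_1=6, V_2=1]  = -9
V_5 = 2*V_3 + V_4 + 2  [with V_3=-9, V_4=3]  = -13
Without intervention: V_3 = -V_1 - V_2 - 2  [with V_1=6, V_2=1]  = -9; V_4 = max(V_1, V_2)  [with V_1=6, V_2=1]  = 6; V_5 = 2*V_3 + V_4 + 2  [with V_3=-9, V_4=6]  = -10.
Change = -13 − (-10) = -3.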